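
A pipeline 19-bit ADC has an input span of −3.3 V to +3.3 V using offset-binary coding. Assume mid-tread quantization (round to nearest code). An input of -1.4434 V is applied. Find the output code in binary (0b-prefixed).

LSB = 6.6 V / 524288 = 12.59 µV.
Input sits at 147483.803 steps above V_low.
So the output code is 147484.
In binary (0b-prefixed): 0b100100000000011100.

code 0b100100000000011100 (decimal 147484)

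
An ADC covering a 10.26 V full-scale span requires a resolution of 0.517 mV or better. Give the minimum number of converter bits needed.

15 bits

Number of steps required ≥ 10.26 V / 0.517 mV = 19845.26.
Need 2^N ≥ 19845.26; 2^14 = 16384, 2^15 = 32768.
Minimum N = 15.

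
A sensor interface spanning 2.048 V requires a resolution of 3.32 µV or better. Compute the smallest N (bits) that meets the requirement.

20 bits

Number of steps required ≥ 2.048 V / 3.32 µV = 616867.47.
Need 2^N ≥ 616867.47; 2^19 = 524288, 2^20 = 1048576.
Minimum N = 20.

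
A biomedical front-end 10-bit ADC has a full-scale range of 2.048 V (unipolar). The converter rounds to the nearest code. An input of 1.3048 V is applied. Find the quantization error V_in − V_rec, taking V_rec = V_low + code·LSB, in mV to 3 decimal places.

0.800 mV

LSB = 2.048/2^10 = 2.000 mV.
(1.3048 − 0)/0.002 = 652.4000; round gives code 652.
Code 652 maps back to 0 + 652×0.002 V = 1.304 V.
Error = 1.3048 − 1.304 = 0.0008 V = 0.800 mV.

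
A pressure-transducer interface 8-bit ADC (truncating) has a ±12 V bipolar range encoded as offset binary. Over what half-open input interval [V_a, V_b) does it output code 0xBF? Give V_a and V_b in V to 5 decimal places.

LSB = 24/2^8 = 93.750 mV.
Code 0xBF = 191 decimal.
V_a = V_low + 191·LSB = 5.90625 V; V_b = V_low + 192·LSB = 6 V.

[5.90625 V, 6.00000 V)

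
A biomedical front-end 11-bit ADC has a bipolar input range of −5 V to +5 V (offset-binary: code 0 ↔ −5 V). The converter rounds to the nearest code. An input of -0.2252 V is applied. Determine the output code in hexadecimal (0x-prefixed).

code 0x3D2 (decimal 978)

With 2048 levels over 10 V, one step is 4.883 mV.
(-0.2252 − (−5)) / 0.00488281 = 977.879 LSBs.
Round → code 978.
In hexadecimal (0x-prefixed): 0x3D2.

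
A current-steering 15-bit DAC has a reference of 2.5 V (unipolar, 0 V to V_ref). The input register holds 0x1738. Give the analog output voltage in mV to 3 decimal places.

453.491 mV

LSB = 2.5 V / 2^15 = 76.29 µV.
Code 0x1738 = 5944 decimal.
V_out = 0 + 5944 × 7.62939e-05 V = 0.453491 V.
= 453.491 mV.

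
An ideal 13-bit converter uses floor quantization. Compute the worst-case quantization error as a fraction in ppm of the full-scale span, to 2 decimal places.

122.07 ppm

Truncating → worst-case error = 1 LSB = V_FS/2^13, so 1e+06/8192 = 122.07 ppm of full scale.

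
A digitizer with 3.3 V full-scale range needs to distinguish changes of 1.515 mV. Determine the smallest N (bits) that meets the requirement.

12 bits

Number of steps required ≥ 3.3 V / 1.515 mV = 2178.22.
Need 2^N ≥ 2178.22; 2^11 = 2048, 2^12 = 4096.
Minimum N = 12.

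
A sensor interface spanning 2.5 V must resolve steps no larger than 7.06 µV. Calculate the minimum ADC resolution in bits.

Number of steps required ≥ 2.5 V / 7.06 µV = 354107.65.
Need 2^N ≥ 354107.65; 2^18 = 262144, 2^19 = 524288.
Minimum N = 19.

19 bits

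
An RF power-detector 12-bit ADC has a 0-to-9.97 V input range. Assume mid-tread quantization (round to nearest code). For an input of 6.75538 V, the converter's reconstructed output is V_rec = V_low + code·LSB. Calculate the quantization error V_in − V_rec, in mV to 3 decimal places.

One LSB is 9.97 V / 4096 = 2.434 mV.
(V_in − V_low)/LSB = (6.75538 − 0)/0.00243408 = 2775.3296 → code 2775 (round).
V_rec = 0 + 2775·0.00243408 = 6.7545776 V.
V_in − V_rec = 0.000802363 V = 0.802 mV.

0.802 mV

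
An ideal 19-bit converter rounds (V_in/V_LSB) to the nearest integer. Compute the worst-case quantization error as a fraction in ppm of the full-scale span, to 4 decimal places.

0.9537 ppm

Rounding → worst-case error = ½ LSB = V_FS/2^20, so 1e+06/1048576 = 0.953674 ppm of full scale.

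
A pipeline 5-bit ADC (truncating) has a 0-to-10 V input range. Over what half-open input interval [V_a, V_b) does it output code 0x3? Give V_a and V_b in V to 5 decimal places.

[0.93750 V, 1.25000 V)

LSB = 10/2^5 = 312.500 mV.
Code 0x3 = 3 decimal.
V_a = V_low + 3·LSB = 0.9375 V; V_b = V_low + 4·LSB = 1.25 V.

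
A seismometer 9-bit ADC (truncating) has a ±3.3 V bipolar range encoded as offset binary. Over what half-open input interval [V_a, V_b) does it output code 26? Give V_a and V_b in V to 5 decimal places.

LSB = 6.6/2^9 = 12.891 mV.
V_a = V_low + 26·LSB = -2.96484 V; V_b = V_low + 27·LSB = -2.95195 V.

[-2.96484 V, -2.95195 V)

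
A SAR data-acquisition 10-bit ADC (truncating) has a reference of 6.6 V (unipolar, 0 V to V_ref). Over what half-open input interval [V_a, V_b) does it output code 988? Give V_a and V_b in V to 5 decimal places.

LSB = 6.6/2^10 = 6.445 mV.
V_a = V_low + 988·LSB = 6.36797 V; V_b = V_low + 989·LSB = 6.37441 V.

[6.36797 V, 6.37441 V)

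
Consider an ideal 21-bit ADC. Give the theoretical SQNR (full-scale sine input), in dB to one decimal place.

SNR ≈ 6.02·N + 1.76 dB = 6.02·21 + 1.76 = 128.18 dB.

128.2 dB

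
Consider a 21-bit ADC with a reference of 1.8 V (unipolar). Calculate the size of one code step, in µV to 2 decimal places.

0.86 µV

Full-scale span = 1.8 V.
LSB = 1.8 / 2^21 = 1.8 / 2097152 = 8.58307e-07 V = 0.86 µV.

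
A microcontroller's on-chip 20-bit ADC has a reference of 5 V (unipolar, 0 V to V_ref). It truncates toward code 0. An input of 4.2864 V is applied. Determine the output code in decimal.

code 898923

LSB = 5 V / 1048576 = 4.77 µV.
(4.2864 − 0) / 4.76837e-06 = 898923.233 LSBs.
⌊·⌋(898923.233) = 898923.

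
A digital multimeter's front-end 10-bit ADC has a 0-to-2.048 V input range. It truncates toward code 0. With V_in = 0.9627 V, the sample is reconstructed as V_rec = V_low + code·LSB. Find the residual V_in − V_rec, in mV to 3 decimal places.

0.700 mV

LSB = 2.048/2^10 = 2.000 mV.
(V_in − V_low)/LSB = (0.9627 − 0)/0.002 = 481.3500 → code 481 (floor).
Code 481 maps back to 0 + 481×0.002 V = 0.962 V.
Error = 0.9627 − 0.962 = 0.0007 V = 0.700 mV.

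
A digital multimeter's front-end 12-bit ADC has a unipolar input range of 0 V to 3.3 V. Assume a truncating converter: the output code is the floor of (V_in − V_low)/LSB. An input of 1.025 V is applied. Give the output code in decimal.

LSB = 3.3 V / 4096 = 0.806 mV.
(1.025 − 0) / 0.000805664 = 1272.242 LSBs.
⌊·⌋(1272.242) = 1272.

code 1272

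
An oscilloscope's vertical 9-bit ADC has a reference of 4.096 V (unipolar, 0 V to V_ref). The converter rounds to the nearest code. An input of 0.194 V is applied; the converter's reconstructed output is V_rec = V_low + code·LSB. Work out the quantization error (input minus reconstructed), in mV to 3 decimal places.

2.000 mV

One LSB is 4.096 V / 512 = 8.000 mV.
(0.194 − 0)/0.008 = 24.2500; round gives code 24.
Code 24 maps back to 0 + 24×0.008 V = 0.192 V.
V_in − V_rec = 0.002 V = 2.000 mV.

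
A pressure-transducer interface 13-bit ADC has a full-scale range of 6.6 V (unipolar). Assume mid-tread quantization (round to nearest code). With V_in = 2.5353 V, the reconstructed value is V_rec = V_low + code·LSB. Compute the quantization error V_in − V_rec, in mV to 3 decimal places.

LSB = 6.6/2^13 = 0.806 mV.
Scaled input = 3146.8451 LSBs, so code = 3147.
Reconstructed: 2.5354248 V.
Difference: -0.000124805 V → -0.125 mV.

-0.125 mV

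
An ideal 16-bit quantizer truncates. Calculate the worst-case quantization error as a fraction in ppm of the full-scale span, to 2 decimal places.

Truncating → worst-case error = 1 LSB = V_FS/2^16, so 1e+06/65536 = 15.2588 ppm of full scale.

15.26 ppm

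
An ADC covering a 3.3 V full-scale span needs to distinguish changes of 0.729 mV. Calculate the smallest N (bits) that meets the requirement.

Number of steps required ≥ 3.3 V / 0.729 mV = 4526.75.
Need 2^N ≥ 4526.75; 2^12 = 4096, 2^13 = 8192.
Minimum N = 13.

13 bits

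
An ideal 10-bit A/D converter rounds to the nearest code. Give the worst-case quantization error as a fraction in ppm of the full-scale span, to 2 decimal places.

Rounding → worst-case error = ½ LSB = V_FS/2^11, so 1e+06/2048 = 488.281 ppm of full scale.

488.28 ppm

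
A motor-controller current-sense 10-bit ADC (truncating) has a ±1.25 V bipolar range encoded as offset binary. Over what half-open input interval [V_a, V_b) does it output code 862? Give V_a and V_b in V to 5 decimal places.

[0.85449 V, 0.85693 V)

LSB = 2.5/2^10 = 2.441 mV.
V_a = V_low + 862·LSB = 0.854492 V; V_b = V_low + 863·LSB = 0.856934 V.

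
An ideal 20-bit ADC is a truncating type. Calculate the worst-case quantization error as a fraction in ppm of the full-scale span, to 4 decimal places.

0.9537 ppm

Truncating → worst-case error = 1 LSB = V_FS/2^20, so 1e+06/1048576 = 0.953674 ppm of full scale.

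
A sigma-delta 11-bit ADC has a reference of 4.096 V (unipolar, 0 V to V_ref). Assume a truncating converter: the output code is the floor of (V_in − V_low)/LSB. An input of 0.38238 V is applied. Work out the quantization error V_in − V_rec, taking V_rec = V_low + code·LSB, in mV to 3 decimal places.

One LSB is 4.096 V / 2048 = 2.000 mV.
(0.38238 − 0)/0.002 = 191.1900; ⌊·⌋ gives code 191.
Reconstructed: 0.382 V.
Error = 0.38238 − 0.382 = 0.00038 V = 0.380 mV.

0.380 mV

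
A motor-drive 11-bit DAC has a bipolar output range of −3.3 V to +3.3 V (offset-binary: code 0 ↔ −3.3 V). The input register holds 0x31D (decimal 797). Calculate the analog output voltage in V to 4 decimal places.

-0.7315 V

LSB = 6.6 V / 2^11 = 3.223 mV.
Code 0x31D = 797 decimal.
V_out = (−3.3) + 797 × 0.00322266 V = -0.731543 V.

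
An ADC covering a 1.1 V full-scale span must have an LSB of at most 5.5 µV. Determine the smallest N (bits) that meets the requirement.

18 bits

Number of steps required ≥ 1.1 V / 5.5 µV = 200000.00.
Need 2^N ≥ 200000.00; 2^17 = 131072, 2^18 = 262144.
Minimum N = 18.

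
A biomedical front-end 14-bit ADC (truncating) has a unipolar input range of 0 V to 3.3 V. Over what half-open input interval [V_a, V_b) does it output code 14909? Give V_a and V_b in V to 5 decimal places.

[3.00291 V, 3.00311 V)

LSB = 3.3/2^14 = 201.42 µV.
V_a = V_low + 14909·LSB = 3.00291 V; V_b = V_low + 14910·LSB = 3.00311 V.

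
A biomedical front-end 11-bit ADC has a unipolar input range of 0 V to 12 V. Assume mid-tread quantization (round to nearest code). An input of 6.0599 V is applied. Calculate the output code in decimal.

code 1034

Full-scale span = 12 V; LSB = 12/2^11 = 5.859 mV.
Input sits at 1034.223 steps above V_low.
So the output code is 1034.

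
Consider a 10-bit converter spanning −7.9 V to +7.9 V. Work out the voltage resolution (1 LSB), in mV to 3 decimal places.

Full-scale span = 15.8 V.
LSB = 15.8 / 2^10 = 15.8 / 1024 = 0.0154297 V = 15.430 mV.

15.430 mV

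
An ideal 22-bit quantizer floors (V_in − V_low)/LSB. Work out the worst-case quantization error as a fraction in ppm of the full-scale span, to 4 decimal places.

Truncating → worst-case error = 1 LSB = V_FS/2^22, so 1e+06/4194304 = 0.238419 ppm of full scale.

0.2384 ppm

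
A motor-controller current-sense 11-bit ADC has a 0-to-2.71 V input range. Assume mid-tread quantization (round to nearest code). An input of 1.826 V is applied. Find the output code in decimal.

Full-scale span = 2.71 V; LSB = 2.71/2^11 = 1.323 mV.
(V_in − V_low)/LSB = (1.826 − 0) / 0.00132324 = 1379.944.
Round → code 1380.

code 1380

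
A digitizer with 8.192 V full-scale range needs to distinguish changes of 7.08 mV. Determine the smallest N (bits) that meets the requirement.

Number of steps required ≥ 8.192 V / 7.08 mV = 1157.06.
Need 2^N ≥ 1157.06; 2^10 = 1024, 2^11 = 2048.
Minimum N = 11.

11 bits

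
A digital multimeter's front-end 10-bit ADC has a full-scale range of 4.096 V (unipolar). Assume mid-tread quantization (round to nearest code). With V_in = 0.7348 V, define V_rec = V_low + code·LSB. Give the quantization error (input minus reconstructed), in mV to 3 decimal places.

-1.200 mV

One LSB is 4.096 V / 1024 = 4.000 mV.
Scaled input = 183.7000 LSBs, so code = 184.
Reconstructed: 0.736 V.
Error = 0.7348 − 0.736 = -0.0012 V = -1.200 mV.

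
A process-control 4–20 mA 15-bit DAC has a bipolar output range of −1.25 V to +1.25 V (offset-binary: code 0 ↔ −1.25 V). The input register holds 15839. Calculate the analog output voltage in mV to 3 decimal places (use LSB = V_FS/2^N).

LSB = 2.5 V / 2^15 = 76.29 µV.
V_out = (−1.25) + 15839 × 7.62939e-05 V = -0.0415802 V.
= -41.580 mV.

-41.580 mV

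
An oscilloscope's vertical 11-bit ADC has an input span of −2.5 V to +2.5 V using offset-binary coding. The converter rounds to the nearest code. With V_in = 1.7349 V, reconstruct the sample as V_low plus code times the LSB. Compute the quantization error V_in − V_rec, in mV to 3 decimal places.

One LSB is 5 V / 2048 = 2.441 mV.
(V_in − V_low)/LSB = (1.7349 − (−2.5))/0.00244141 = 1734.6150 → code 1735 (round).
Code 1735 maps back to (−2.5) + 1735×0.00244141 V = 1.7358398 V.
Error = 1.7349 − 1.7358398 = -0.000939844 V = -0.940 mV.

-0.940 mV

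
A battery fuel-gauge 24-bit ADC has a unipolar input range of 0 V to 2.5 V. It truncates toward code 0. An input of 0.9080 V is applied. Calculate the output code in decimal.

code 6093484

With 16777216 levels over 2.5 V, one step is 0.15 µV.
(0.9080 − 0) / 1.49012e-07 = 6093484.851 LSBs.
So the output code is 6093484.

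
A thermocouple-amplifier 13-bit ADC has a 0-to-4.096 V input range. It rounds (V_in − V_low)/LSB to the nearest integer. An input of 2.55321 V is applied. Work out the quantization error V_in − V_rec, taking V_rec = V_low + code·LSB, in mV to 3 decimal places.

One LSB is 4.096 V / 8192 = 0.500 mV.
(2.55321 − 0)/0.0005 = 5106.4200; round gives code 5106.
Code 5106 maps back to 0 + 5106×0.0005 V = 2.553 V.
Difference: 0.00021 V → 0.210 mV.

0.210 mV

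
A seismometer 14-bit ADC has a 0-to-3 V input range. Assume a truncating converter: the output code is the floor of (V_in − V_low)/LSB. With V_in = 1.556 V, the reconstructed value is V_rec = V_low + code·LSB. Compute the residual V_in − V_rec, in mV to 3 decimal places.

0.153 mV

LSB = 3/2^14 = 183.11 µV.
(V_in − V_low)/LSB = (1.556 − 0)/0.000183105 = 8497.8347 → code 8497 (floor).
Reconstructed: 1.5558472 V.
Error = 1.556 − 1.5558472 = 0.000152832 V = 0.153 mV.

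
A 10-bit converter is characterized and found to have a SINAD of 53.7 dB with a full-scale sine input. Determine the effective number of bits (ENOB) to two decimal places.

8.63 bits

ENOB = (SINAD − 1.76) / 6.02 = (53.7 − 1.76)/6.02 = 8.628.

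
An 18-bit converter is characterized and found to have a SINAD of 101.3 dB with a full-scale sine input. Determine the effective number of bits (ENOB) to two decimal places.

16.53 bits

ENOB = (SINAD − 1.76) / 6.02 = (101.3 − 1.76)/6.02 = 16.535.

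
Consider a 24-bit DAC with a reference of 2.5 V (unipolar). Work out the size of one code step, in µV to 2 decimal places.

Full-scale span = 2.5 V.
LSB = 2.5 / 2^24 = 2.5 / 16777216 = 1.49012e-07 V = 0.15 µV.

0.15 µV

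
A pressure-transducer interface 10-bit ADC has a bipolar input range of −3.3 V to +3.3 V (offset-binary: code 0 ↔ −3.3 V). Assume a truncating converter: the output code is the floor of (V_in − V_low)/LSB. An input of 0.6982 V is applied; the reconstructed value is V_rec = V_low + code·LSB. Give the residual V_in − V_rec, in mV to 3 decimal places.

2.106 mV

One LSB is 6.6 V / 1024 = 6.445 mV.
(0.6982 − (−3.3))/0.00644531 = 620.3268; ⌊·⌋ gives code 620.
Reconstructed: 0.69609375 V.
Difference: 0.00210625 V → 2.106 mV.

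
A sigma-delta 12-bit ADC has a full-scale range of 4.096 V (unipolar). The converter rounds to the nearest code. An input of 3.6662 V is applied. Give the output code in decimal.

code 3666

With 4096 levels over 4.096 V, one step is 1.000 mV.
(V_in − V_low)/LSB = (3.6662 − 0) / 0.001 = 3666.200.
So the output code is 3666.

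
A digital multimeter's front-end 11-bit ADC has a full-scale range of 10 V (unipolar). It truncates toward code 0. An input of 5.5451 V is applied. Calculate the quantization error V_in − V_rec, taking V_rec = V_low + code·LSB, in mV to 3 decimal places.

LSB = 10/2^11 = 4.883 mV.
(V_in − V_low)/LSB = (5.5451 − 0)/0.00488281 = 1135.6365 → code 1135 (floor).
Reconstructed: 5.5419922 V.
Difference: 0.00310781 V → 3.108 mV.

3.108 mV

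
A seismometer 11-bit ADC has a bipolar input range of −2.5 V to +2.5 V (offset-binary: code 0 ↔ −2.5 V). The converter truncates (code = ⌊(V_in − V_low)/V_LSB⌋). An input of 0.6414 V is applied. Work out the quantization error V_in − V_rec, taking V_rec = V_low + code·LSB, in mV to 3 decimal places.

One LSB is 5 V / 2048 = 2.441 mV.
Scaled input = 1286.7174 LSBs, so code = 1286.
Code 1286 maps back to (−2.5) + 1286×0.00244141 V = 0.63964844 V.
Error = 0.6414 − 0.63964844 = 0.00175156 V = 1.752 mV.

1.752 mV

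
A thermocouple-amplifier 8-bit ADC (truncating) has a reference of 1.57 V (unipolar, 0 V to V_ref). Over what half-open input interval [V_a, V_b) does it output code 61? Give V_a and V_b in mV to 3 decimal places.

[374.102 mV, 380.234 mV)

LSB = 1.57/2^8 = 6.133 mV.
V_a = V_low + 61·LSB = 0.374102 V; V_b = V_low + 62·LSB = 0.380234 V.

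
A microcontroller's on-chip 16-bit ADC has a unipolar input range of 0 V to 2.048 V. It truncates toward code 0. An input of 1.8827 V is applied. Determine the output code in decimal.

code 60246

Full-scale span = 2.048 V; LSB = 2.048/2^16 = 31.25 µV.
Input sits at 60246.400 steps above V_low.
⌊·⌋(60246.400) = 60246.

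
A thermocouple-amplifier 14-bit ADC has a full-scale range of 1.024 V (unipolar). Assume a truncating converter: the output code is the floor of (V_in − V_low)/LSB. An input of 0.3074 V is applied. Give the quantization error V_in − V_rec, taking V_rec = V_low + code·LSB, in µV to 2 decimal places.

LSB = 1.024/2^14 = 62.50 µV.
(V_in − V_low)/LSB = (0.3074 − 0)/6.25e-05 = 4918.4000 → code 4918 (floor).
V_rec = 0 + 4918·6.25e-05 = 0.307375 V.
Error = 0.3074 − 0.307375 = 2.5e-05 V = 25.00 µV.

25.00 µV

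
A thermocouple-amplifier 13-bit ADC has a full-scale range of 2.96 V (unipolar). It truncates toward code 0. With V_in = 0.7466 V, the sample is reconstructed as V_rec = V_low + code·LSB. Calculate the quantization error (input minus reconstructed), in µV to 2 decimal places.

Step size: 2.96 V ÷ 2^13 = 361.33 µV.
(0.7466 − 0)/0.000361328 = 2066.2659; ⌊·⌋ gives code 2066.
Code 2066 maps back to 0 + 2066×0.000361328 V = 0.74650391 V.
Difference: 9.60938e-05 V → 96.09 µV.

96.09 µV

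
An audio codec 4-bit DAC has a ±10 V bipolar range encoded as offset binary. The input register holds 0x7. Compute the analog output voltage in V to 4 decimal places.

-1.2500 V

LSB = 20 V / 2^4 = 1.2500 V.
Code 0x7 = 7 decimal.
V_out = (−10) + 7 × 1.25 V = -1.25 V.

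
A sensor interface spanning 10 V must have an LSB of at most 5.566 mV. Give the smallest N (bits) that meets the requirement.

Number of steps required ≥ 10 V / 5.566 mV = 1796.62.
Need 2^N ≥ 1796.62; 2^10 = 1024, 2^11 = 2048.
Minimum N = 11.

11 bits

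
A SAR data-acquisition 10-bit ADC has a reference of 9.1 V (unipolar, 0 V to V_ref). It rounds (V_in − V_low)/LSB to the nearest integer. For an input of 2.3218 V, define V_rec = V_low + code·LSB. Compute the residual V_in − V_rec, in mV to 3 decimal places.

One LSB is 9.1 V / 1024 = 8.887 mV.
(V_in − V_low)/LSB = (2.3218 − 0)/0.00888672 = 261.2663 → code 261 (round).
Reconstructed: 2.3194336 V.
Error = 2.3218 − 2.3194336 = 0.00236641 V = 2.366 mV.

2.366 mV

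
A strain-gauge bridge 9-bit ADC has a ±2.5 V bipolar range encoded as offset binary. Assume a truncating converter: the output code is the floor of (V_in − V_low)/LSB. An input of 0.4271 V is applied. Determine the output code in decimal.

code 299

Full-scale span = 5 V; LSB = 5/2^9 = 9.766 mV.
(V_in − V_low)/LSB = (0.4271 − (−2.5)) / 0.00976562 = 299.735.
⌊·⌋(299.735) = 299.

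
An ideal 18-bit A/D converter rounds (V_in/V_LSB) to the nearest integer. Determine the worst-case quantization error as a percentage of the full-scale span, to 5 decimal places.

Rounding → worst-case error = ½ LSB = V_FS/2^19, so 100/524288 = 0.000190735 % of full scale.

0.00019 %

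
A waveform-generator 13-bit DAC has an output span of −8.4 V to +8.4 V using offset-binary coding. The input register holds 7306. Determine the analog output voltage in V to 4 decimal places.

6.5830 V

LSB = 16.8 V / 2^13 = 2.051 mV.
V_out = (−8.4) + 7306 × 0.00205078 V = 6.58301 V.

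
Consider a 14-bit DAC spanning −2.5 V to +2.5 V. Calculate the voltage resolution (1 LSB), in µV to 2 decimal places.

305.18 µV

Full-scale span = 5 V.
LSB = 5 / 2^14 = 5 / 16384 = 0.000305176 V = 305.18 µV.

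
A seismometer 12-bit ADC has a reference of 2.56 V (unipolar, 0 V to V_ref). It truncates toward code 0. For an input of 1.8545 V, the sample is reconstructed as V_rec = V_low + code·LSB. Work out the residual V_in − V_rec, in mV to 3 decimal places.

0.125 mV

LSB = 2.56/2^12 = 0.625 mV.
Scaled input = 2967.2000 LSBs, so code = 2967.
Reconstructed: 1.854375 V.
V_in − V_rec = 0.000125 V = 0.125 mV.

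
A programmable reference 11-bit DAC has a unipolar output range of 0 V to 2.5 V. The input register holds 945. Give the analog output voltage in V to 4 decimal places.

LSB = 2.5 V / 2^11 = 1.221 mV.
V_out = 0 + 945 × 0.0012207 V = 1.15356 V.

1.1536 V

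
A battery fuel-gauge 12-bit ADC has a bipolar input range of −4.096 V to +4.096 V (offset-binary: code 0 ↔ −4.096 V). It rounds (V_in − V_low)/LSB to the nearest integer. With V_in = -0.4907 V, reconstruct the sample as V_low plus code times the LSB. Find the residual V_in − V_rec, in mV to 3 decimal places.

One LSB is 8.192 V / 4096 = 2.000 mV.
(V_in − V_low)/LSB = (-0.4907 − (−4.096))/0.002 = 1802.6500 → code 1803 (round).
Reconstructed: -0.49 V.
Difference: -0.0007 V → -0.700 mV.

-0.700 mV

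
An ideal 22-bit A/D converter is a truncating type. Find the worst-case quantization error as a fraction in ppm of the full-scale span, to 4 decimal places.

0.2384 ppm

Truncating → worst-case error = 1 LSB = V_FS/2^22, so 1e+06/4194304 = 0.238419 ppm of full scale.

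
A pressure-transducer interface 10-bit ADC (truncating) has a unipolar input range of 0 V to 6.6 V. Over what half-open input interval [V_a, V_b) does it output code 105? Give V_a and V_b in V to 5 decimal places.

LSB = 6.6/2^10 = 6.445 mV.
V_a = V_low + 105·LSB = 0.676758 V; V_b = V_low + 106·LSB = 0.683203 V.

[0.67676 V, 0.68320 V)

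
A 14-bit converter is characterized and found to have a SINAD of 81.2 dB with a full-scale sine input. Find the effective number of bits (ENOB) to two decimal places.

ENOB = (SINAD − 1.76) / 6.02 = (81.2 − 1.76)/6.02 = 13.196.

13.20 bits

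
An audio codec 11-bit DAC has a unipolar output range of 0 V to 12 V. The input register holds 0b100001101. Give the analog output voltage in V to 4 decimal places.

1.5762 V

LSB = 12 V / 2^11 = 5.859 mV.
Code 0b100001101 = 269 decimal.
V_out = 0 + 269 × 0.00585938 V = 1.57617 V.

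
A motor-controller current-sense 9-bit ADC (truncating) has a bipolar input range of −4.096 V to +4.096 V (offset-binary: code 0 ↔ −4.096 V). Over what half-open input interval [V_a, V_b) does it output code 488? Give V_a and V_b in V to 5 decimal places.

LSB = 8.192/2^9 = 16.000 mV.
V_a = V_low + 488·LSB = 3.712 V; V_b = V_low + 489·LSB = 3.728 V.

[3.71200 V, 3.72800 V)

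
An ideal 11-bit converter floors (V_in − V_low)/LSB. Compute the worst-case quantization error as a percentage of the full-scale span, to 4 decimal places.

Truncating → worst-case error = 1 LSB = V_FS/2^11, so 100/2048 = 0.0488281 % of full scale.

0.0488 %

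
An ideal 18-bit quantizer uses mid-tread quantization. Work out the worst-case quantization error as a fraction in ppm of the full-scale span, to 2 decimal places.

Rounding → worst-case error = ½ LSB = V_FS/2^19, so 1e+06/524288 = 1.90735 ppm of full scale.

1.91 ppm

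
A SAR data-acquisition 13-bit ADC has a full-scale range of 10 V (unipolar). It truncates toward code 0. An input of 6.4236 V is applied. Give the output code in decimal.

code 5262

LSB = 10 V / 8192 = 1.221 mV.
(6.4236 − 0) / 0.0012207 = 5262.213 LSBs.
So the output code is 5262.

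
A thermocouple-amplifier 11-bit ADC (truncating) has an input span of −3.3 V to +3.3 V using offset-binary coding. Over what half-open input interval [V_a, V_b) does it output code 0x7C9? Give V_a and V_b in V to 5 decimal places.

[3.12275 V, 3.12598 V)

LSB = 6.6/2^11 = 3.223 mV.
Code 0x7C9 = 1993 decimal.
V_a = V_low + 1993·LSB = 3.12275 V; V_b = V_low + 1994·LSB = 3.12598 V.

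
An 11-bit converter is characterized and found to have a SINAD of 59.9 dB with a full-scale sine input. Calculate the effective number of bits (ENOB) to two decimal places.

9.66 bits

ENOB = (SINAD − 1.76) / 6.02 = (59.9 − 1.76)/6.02 = 9.658.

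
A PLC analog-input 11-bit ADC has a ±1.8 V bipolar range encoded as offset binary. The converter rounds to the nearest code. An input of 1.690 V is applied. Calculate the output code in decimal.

Full-scale span = 3.6 V; LSB = 3.6/2^11 = 1.758 mV.
Input sits at 1985.422 steps above V_low.
round(1985.422) = 1985.

code 1985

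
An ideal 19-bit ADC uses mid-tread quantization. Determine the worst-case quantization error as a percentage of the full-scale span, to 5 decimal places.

Rounding → worst-case error = ½ LSB = V_FS/2^20, so 100/1048576 = 9.53674e-05 % of full scale.

0.00010 %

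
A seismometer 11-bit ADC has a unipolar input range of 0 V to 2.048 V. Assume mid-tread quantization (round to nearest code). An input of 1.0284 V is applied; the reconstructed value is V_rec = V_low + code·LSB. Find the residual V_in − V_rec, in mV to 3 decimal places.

0.400 mV

LSB = 2.048/2^11 = 1.000 mV.
(1.0284 − 0)/0.001 = 1028.4000; round gives code 1028.
Reconstructed: 1.028 V.
Difference: 0.0004 V → 0.400 mV.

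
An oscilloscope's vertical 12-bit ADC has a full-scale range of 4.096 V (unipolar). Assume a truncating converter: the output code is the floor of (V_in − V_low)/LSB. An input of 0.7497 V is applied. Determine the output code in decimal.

With 4096 levels over 4.096 V, one step is 1.000 mV.
(V_in − V_low)/LSB = (0.7497 − 0) / 0.001 = 749.700.
⌊·⌋(749.700) = 749.

code 749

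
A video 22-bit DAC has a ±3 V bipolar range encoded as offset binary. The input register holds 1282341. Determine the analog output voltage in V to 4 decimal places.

LSB = 6 V / 2^22 = 1.43 µV.
V_out = (−3) + 1282341 × 1.43051e-06 V = -1.1656 V.

-1.1656 V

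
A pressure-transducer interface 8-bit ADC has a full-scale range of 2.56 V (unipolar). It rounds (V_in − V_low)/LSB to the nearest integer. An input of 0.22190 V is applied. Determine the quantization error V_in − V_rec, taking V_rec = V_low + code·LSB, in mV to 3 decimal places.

Step size: 2.56 V ÷ 2^8 = 10.000 mV.
Scaled input = 22.1900 LSBs, so code = 22.
V_rec = 0 + 22·0.01 = 0.22 V.
V_in − V_rec = 0.0019 V = 1.900 mV.

1.900 mV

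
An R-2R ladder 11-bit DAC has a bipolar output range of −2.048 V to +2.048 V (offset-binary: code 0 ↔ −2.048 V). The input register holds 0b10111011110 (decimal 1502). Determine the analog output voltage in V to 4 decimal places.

0.9560 V

LSB = 4.096 V / 2^11 = 2.000 mV.
Code 0b10111011110 = 1502 decimal.
V_out = (−2.048) + 1502 × 0.002 V = 0.956 V.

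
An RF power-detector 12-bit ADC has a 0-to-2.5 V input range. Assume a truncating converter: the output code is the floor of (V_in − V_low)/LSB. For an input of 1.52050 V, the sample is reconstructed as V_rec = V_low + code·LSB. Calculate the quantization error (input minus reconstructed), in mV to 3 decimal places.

Step size: 2.5 V ÷ 2^12 = 0.610 mV.
Scaled input = 2491.1872 LSBs, so code = 2491.
V_rec = 0 + 2491·0.000610352 = 1.5203857 V.
Error = 1.52050 − 1.5203857 = 0.000114258 V = 0.114 mV.

0.114 mV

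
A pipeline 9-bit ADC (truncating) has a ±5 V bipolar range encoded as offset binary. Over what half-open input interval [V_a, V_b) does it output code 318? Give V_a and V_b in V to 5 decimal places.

[1.21094 V, 1.23047 V)

LSB = 10/2^9 = 19.531 mV.
V_a = V_low + 318·LSB = 1.21094 V; V_b = V_low + 319·LSB = 1.23047 V.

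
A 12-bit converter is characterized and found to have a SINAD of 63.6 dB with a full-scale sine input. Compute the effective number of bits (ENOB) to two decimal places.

10.27 bits

ENOB = (SINAD − 1.76) / 6.02 = (63.6 − 1.76)/6.02 = 10.272.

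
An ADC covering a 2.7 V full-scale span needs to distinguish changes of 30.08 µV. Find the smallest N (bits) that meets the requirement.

Number of steps required ≥ 2.7 V / 30.08 µV = 89760.64.
Need 2^N ≥ 89760.64; 2^16 = 65536, 2^17 = 131072.
Minimum N = 17.

17 bits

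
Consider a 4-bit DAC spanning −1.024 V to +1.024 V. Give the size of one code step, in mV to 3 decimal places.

Full-scale span = 2.048 V.
LSB = 2.048 / 2^4 = 2.048 / 16 = 0.128 V = 128.000 mV.

128.000 mV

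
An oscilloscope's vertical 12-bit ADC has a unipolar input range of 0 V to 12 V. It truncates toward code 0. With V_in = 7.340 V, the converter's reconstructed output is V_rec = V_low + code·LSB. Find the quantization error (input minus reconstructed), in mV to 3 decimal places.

Step size: 12 V ÷ 2^12 = 2.930 mV.
Scaled input = 2505.3867 LSBs, so code = 2505.
Reconstructed: 7.3388672 V.
Error = 7.340 − 7.3388672 = 0.00113281 V = 1.133 mV.

1.133 mV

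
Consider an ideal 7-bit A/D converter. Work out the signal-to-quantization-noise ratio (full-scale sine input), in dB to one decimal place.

43.9 dB

SNR ≈ 6.02·N + 1.76 dB = 6.02·7 + 1.76 = 43.90 dB.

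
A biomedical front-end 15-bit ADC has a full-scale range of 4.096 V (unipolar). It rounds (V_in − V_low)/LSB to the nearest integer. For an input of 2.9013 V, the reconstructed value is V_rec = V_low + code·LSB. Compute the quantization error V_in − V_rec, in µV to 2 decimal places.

One LSB is 4.096 V / 32768 = 125.00 µV.
(2.9013 − 0)/0.000125 = 23210.4000; round gives code 23210.
Reconstructed: 2.90125 V.
V_in − V_rec = 5e-05 V = 50.00 µV.

50.00 µV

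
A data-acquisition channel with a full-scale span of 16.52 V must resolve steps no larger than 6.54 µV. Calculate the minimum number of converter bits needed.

Number of steps required ≥ 16.52 V / 6.54 µV = 2525993.88.
Need 2^N ≥ 2525993.88; 2^21 = 2097152, 2^22 = 4194304.
Minimum N = 22.

22 bits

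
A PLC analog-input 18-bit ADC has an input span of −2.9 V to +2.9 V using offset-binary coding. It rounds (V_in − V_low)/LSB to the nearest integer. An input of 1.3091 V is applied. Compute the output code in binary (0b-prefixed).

With 262144 levels over 5.8 V, one step is 22.13 µV.
(1.3091 − (−2.9)) / 2.21252e-05 = 190239.709 LSBs.
round(190239.709) = 190240.
In binary (0b-prefixed): 0b101110011100100000.

code 0b101110011100100000 (decimal 190240)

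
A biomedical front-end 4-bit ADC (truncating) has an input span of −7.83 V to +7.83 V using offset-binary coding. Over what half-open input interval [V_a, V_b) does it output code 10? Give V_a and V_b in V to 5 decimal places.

LSB = 15.66/2^4 = 0.9788 V.
V_a = V_low + 10·LSB = 1.9575 V; V_b = V_low + 11·LSB = 2.93625 V.

[1.95750 V, 2.93625 V)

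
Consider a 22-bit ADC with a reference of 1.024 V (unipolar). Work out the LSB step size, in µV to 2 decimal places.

Full-scale span = 1.024 V.
LSB = 1.024 / 2^22 = 1.024 / 4194304 = 2.44141e-07 V = 0.24 µV.

0.24 µV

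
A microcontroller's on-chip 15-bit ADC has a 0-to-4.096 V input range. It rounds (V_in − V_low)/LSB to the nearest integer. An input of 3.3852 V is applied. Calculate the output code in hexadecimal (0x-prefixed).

LSB = 4.096 V / 32768 = 125.00 µV.
(V_in − V_low)/LSB = (3.3852 − 0) / 0.000125 = 27081.600.
So the output code is 27082.
In hexadecimal (0x-prefixed): 0x69CA.

code 0x69CA (decimal 27082)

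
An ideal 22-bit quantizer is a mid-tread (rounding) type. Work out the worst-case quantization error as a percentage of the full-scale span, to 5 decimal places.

0.00001 %

Rounding → worst-case error = ½ LSB = V_FS/2^23, so 100/8388608 = 1.19209e-05 % of full scale.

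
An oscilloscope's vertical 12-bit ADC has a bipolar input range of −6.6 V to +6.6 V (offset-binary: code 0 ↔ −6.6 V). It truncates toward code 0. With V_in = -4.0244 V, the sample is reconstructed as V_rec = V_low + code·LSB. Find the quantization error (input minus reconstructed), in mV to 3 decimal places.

LSB = 13.2/2^12 = 3.223 mV.
(V_in − V_low)/LSB = (-4.0244 − (−6.6))/0.00322266 = 799.2165 → code 799 (floor).
V_rec = (−6.6) + 799·0.00322266 = -4.0250977 V.
Difference: 0.000697656 V → 0.698 mV.

0.698 mV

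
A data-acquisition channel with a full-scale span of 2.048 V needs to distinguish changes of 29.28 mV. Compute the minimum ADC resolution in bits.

Number of steps required ≥ 2.048 V / 29.28 mV = 69.95.
Need 2^N ≥ 69.95; 2^6 = 64, 2^7 = 128.
Minimum N = 7.

7 bits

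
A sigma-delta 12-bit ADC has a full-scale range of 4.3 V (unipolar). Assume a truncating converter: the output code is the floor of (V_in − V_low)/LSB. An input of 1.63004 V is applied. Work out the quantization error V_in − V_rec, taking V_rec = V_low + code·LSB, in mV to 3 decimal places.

Step size: 4.3 V ÷ 2^12 = 1.050 mV.
Scaled input = 1552.7079 LSBs, so code = 1552.
Reconstructed: 1.6292969 V.
V_in − V_rec = 0.000743125 V = 0.743 mV.

0.743 mV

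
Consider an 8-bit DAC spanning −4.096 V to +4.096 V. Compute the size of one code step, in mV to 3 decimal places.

Full-scale span = 8.192 V.
LSB = 8.192 / 2^8 = 8.192 / 256 = 0.032 V = 32.000 mV.

32.000 mV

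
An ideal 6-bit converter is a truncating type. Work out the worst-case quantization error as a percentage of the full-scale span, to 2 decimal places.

Truncating → worst-case error = 1 LSB = V_FS/2^6, so 100/64 = 1.5625 % of full scale.

1.56 %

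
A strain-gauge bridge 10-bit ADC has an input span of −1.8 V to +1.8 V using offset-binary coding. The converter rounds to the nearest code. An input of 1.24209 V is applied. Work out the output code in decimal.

Full-scale span = 3.6 V; LSB = 3.6/2^10 = 3.516 mV.
Input sits at 865.306 steps above V_low.
So the output code is 865.

code 865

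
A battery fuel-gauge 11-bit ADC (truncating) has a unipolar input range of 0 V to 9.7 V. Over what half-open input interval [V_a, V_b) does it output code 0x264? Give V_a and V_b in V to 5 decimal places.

[2.89863 V, 2.90337 V)

LSB = 9.7/2^11 = 4.736 mV.
Code 0x264 = 612 decimal.
V_a = V_low + 612·LSB = 2.89863 V; V_b = V_low + 613·LSB = 2.90337 V.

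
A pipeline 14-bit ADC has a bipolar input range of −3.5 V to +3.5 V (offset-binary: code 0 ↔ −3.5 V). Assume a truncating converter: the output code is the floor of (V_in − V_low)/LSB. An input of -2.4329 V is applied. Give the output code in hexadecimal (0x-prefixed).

Full-scale span = 7 V; LSB = 7/2^14 = 427.25 µV.
(-2.4329 − (−3.5)) / 0.000427246 = 2497.624 LSBs.
⌊·⌋(2497.624) = 2497.
In hexadecimal (0x-prefixed): 0x9C1.

code 0x9C1 (decimal 2497)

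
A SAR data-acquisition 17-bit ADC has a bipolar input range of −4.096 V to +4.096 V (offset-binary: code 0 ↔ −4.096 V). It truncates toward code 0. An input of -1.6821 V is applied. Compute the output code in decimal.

code 38622

With 131072 levels over 8.192 V, one step is 62.50 µV.
Input sits at 38622.400 steps above V_low.
Floor → code 38622.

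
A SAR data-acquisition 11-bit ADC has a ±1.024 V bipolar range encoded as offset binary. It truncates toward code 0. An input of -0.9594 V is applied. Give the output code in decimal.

LSB = 2.048 V / 2048 = 1.000 mV.
Input sits at 64.600 steps above V_low.
Floor → code 64.

code 64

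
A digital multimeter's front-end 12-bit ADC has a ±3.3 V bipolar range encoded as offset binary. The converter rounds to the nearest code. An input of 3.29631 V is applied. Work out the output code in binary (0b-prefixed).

LSB = 6.6 V / 4096 = 1.611 mV.
Input sits at 4093.710 steps above V_low.
round(4093.710) = 4094.
In binary (0b-prefixed): 0b111111111110.

code 0b111111111110 (decimal 4094)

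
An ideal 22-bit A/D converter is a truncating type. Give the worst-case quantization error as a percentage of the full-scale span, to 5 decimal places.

Truncating → worst-case error = 1 LSB = V_FS/2^22, so 100/4194304 = 2.38419e-05 % of full scale.

0.00002 %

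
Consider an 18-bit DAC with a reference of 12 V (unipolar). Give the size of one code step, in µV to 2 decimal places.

Full-scale span = 12 V.
LSB = 12 / 2^18 = 12 / 262144 = 4.57764e-05 V = 45.78 µV.

45.78 µV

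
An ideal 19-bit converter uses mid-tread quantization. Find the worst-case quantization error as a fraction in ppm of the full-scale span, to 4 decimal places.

0.9537 ppm

Rounding → worst-case error = ½ LSB = V_FS/2^20, so 1e+06/1048576 = 0.953674 ppm of full scale.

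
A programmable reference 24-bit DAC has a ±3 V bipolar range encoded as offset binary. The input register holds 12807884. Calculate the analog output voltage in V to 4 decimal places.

LSB = 6 V / 2^24 = 0.36 µV.
V_out = (−3) + 12807884 × 3.57628e-07 V = 1.58046 V.

1.5805 V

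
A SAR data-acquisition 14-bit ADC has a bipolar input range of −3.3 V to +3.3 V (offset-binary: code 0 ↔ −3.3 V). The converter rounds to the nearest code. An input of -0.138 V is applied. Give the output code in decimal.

LSB = 6.6 V / 16384 = 402.83 µV.
Input sits at 7849.425 steps above V_low.
So the output code is 7849.

code 7849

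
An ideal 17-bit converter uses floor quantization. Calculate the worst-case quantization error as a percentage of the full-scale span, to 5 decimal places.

0.00076 %

Truncating → worst-case error = 1 LSB = V_FS/2^17, so 100/131072 = 0.000762939 % of full scale.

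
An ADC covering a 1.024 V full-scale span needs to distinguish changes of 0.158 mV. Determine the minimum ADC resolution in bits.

Number of steps required ≥ 1.024 V / 0.158 mV = 6481.01.
Need 2^N ≥ 6481.01; 2^12 = 4096, 2^13 = 8192.
Minimum N = 13.

13 bits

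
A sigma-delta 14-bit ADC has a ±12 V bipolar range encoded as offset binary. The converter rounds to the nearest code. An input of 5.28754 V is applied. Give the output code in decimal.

Full-scale span = 24 V; LSB = 24/2^14 = 1.465 mV.
(V_in − V_low)/LSB = (5.28754 − (−12)) / 0.00146484 = 11801.627.
Round → code 11802.

code 11802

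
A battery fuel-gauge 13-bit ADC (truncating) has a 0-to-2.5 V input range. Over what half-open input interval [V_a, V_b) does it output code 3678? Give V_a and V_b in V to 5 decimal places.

[1.12244 V, 1.12274 V)

LSB = 2.5/2^13 = 305.18 µV.
V_a = V_low + 3678·LSB = 1.12244 V; V_b = V_low + 3679·LSB = 1.12274 V.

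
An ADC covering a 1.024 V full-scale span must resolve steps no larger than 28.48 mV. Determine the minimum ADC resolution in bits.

6 bits

Number of steps required ≥ 1.024 V / 28.48 mV = 35.96.
Need 2^N ≥ 35.96; 2^5 = 32, 2^6 = 64.
Minimum N = 6.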